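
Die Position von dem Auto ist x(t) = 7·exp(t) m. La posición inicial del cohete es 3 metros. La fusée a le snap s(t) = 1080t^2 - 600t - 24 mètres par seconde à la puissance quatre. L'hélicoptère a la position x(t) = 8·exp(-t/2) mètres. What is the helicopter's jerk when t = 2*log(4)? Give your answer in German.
Um dies zu lösen, müssen wir 3 Ableitungen unserer Gleichung für die Position x(t) = 8·exp(-t/2) nehmen. Durch Ableiten von der Position erhalten wir die Geschwindigkeit: v(t) = -4·exp(-t/2). Durch Ableiten von der Geschwindigkeit erhalten wir die Beschleunigung: a(t) = 2·exp(-t/2). Durch Ableiten von der Beschleunigung erhalten wir den Ruck: j(t) = -exp(-t/2). Mit j(t) = -exp(-t/2) und Einsetzen von t = 2*log(4), finden wir j = -1/4.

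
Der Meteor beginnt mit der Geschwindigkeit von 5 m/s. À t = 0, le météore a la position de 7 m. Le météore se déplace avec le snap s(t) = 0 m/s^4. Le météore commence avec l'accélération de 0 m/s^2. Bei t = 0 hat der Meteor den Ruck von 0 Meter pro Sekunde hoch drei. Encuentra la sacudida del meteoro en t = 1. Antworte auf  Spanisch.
Necesitamos integrar nuestra ecuación del snap s(t) = 0 1 vez. La integral del snap es la sacudida. Usando j(0) = 0, obtenemos j(t) = 0. Tenemos la sacudida j(t) = 0. Sustituyendo t = 1: j(1) = 0.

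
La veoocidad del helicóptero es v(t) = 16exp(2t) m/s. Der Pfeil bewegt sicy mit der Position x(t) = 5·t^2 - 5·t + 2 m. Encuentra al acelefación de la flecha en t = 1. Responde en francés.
En partant de la position x(t) = 5·t^2 - 5·t + 2, nous prenons 2 dérivées. La dérivée de la position donne la vitesse: v(t) = 10·t - 5. En prenant d/dt de v(t), nous trouvons a(t) = 10. De l'équation de l'accélération a(t) = 10, nous substituons t = 1 pour obtenir a = 10.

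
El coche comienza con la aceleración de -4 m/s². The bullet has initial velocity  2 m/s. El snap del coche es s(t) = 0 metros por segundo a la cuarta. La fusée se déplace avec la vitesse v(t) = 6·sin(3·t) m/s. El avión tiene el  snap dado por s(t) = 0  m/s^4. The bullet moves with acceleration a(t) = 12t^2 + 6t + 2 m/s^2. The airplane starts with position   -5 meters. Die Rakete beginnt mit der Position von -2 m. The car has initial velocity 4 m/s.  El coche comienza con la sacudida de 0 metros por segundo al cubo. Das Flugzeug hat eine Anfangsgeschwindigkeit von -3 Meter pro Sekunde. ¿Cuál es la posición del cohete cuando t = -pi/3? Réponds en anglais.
We need to integrate our velocity equation v(t) = 6·sin(3·t) 1 time. Integrating velocity and using the initial condition x(0) = -2, we get x(t) = -2·cos(3·t). We have position x(t) = -2·cos(3·t). Substituting t = -pi/3: x(-pi/3) = 2.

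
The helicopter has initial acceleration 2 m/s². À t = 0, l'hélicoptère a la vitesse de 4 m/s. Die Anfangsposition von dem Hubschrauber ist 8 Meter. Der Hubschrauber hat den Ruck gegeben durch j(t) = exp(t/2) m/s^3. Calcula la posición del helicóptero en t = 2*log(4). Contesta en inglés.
We need to integrate our jerk equation j(t) = exp(t/2) 3 times. Taking ∫j(t)dt and applying a(0) = 2, we find a(t) = 2·exp(t/2). Taking ∫a(t)dt and applying v(0) = 4, we find v(t) = 4·exp(t/2). Finding the antiderivative of v(t) and using x(0) = 8: x(t) = 8·exp(t/2). We have position x(t) = 8·exp(t/2). Substituting t = 2*log(4): x(2*log(4)) = 32.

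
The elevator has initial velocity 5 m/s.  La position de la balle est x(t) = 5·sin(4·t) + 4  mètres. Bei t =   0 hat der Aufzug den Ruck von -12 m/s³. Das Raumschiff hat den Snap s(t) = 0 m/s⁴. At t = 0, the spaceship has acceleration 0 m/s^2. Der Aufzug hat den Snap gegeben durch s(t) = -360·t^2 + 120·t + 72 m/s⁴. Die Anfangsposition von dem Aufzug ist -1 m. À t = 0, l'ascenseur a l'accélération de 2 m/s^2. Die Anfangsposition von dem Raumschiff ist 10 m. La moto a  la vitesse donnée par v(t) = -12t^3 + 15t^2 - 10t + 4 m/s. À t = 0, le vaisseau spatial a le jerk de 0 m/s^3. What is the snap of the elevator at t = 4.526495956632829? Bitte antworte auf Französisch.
Nous avons le snap s(t) = -360·t^2 + 120·t + 72. En substituant t = 4.526495956632829: s(4.526495956632829) = -6760.92011755287.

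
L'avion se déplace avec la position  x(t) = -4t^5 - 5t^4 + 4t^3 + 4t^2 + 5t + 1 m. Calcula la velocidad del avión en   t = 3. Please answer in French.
En partant de la position x(t) = -4·t^5 - 5·t^4 + 4·t^3 + 4·t^2 + 5·t + 1, nous prenons 1 dérivée. En prenant d/dt de x(t), nous trouvons v(t) = -20·t^4 - 20·t^3 + 12·t^2 + 8·t + 5. En utilisant v(t) = -20·t^4 - 20·t^3 + 12·t^2 + 8·t + 5 et en substituant t = 3, nous trouvons v = -2023.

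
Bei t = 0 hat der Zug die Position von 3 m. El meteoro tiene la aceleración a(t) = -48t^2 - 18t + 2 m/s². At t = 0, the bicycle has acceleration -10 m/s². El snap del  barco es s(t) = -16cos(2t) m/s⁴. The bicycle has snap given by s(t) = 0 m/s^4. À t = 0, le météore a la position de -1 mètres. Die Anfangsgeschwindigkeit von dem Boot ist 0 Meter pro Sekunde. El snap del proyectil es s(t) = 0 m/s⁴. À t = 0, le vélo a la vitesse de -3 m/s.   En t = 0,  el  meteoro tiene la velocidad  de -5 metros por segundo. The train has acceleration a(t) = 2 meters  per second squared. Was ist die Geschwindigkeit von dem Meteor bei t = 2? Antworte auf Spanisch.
Partiendo de la aceleración a(t) = -48·t^2 - 18·t + 2, tomamos 1 integral. La antiderivada de la aceleración, con v(0) = -5, da la velocidad: v(t) = -16·t^3 - 9·t^2 + 2·t - 5. Tenemos la velocidad v(t) = -16·t^3 - 9·t^2 + 2·t - 5. Sustituyendo t = 2: v(2) = -165.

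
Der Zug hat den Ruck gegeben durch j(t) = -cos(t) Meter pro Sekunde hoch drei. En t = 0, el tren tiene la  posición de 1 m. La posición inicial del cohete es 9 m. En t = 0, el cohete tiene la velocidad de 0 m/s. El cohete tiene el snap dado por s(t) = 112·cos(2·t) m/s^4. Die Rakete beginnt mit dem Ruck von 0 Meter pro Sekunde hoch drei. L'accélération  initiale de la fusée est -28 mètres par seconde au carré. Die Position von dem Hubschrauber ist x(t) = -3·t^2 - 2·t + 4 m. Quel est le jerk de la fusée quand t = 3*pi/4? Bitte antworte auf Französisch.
Pour résoudre ceci, nous devons prendre 1 primitive de notre équation du snap s(t) = 112·cos(2·t). L'intégrale du snap est le jerk. En utilisant j(0) = 0, nous obtenons j(t) = 56·sin(2·t). En utilisant j(t) = 56·sin(2·t) et en substituant t = 3*pi/4, nous trouvons j = -56.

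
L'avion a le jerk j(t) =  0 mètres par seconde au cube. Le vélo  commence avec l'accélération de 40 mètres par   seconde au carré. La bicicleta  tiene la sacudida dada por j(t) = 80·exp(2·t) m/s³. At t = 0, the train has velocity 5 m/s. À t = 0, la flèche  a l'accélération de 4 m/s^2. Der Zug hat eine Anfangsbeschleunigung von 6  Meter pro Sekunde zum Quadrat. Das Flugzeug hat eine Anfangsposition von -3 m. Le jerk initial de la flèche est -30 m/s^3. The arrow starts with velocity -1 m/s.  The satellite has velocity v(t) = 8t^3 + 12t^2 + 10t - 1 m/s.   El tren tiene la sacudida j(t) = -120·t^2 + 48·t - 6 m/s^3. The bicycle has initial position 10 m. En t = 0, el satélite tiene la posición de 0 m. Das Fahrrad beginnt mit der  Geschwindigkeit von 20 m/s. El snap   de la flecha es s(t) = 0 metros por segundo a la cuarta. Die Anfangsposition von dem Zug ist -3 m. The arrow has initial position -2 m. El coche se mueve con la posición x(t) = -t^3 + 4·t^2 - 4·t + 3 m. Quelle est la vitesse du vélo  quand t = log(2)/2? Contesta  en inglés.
We must find the integral of our jerk equation j(t) = 80·exp(2·t) 2 times. Taking ∫j(t)dt and applying a(0) = 40, we find a(t) = 40·exp(2·t). Taking ∫a(t)dt and applying v(0) = 20, we find v(t) = 20·exp(2·t). From the given velocity equation v(t) = 20·exp(2·t), we substitute t = log(2)/2 to get v = 40.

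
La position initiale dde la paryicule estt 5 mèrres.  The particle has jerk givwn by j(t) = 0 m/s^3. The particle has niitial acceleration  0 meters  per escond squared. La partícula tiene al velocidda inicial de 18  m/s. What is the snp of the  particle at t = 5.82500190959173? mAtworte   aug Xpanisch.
Partiendo de la sacudida j(t) = 0, tomamos 1 derivada. La derivada de la sacudida da el snap: s(t) = 0. Tenemos el snap s(t) = 0. Sustituyendo t = 5.82500190959173: s(5.82500190959173) = 0.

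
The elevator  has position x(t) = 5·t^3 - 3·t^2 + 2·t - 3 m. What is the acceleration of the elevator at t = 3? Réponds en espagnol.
Debemos derivar nuestra ecuación de la posición x(t) = 5·t^3 - 3·t^2 + 2·t - 3 2 veces. La derivada de la posición da la velocidad: v(t) = 15·t^2 - 6·t + 2. Tomando d/dt de v(t), encontramos a(t) = 30·t - 6. Tenemos la aceleración a(t) = 30·t - 6. Sustituyendo t = 3: a(3) = 84.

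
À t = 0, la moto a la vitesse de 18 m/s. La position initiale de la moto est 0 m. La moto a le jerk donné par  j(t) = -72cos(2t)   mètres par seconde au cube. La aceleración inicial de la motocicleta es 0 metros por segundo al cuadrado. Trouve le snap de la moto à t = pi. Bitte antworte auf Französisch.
En partant du jerk j(t) = -72·cos(2·t), nous prenons 1 dérivée. En dérivant le jerk, nous obtenons le snap: s(t) = 144·sin(2·t). De l'équation du snap s(t) = 144·sin(2·t), nous substituons t = pi pour obtenir s = 0.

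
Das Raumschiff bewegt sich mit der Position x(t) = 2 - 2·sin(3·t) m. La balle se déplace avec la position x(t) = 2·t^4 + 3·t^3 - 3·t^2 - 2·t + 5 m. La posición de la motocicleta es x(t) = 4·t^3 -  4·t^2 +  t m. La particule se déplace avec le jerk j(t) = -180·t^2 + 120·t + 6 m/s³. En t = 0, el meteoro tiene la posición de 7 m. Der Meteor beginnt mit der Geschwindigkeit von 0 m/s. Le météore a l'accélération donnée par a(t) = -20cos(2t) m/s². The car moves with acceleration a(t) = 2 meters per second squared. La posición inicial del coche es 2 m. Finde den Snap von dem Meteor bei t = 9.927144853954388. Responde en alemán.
Ausgehend von der Beschleunigung a(t) = -20·cos(2·t), nehmen wir 2 Ableitungen. Mit d/dt von a(t) finden wir j(t) = 40·sin(2·t). Die Ableitung von dem Ruck ergibt den Snap: s(t) = 80·cos(2·t). Mit s(t) = 80·cos(2·t) und Einsetzen von t = 9.927144853954388, finden wir s = 42.9050338506052.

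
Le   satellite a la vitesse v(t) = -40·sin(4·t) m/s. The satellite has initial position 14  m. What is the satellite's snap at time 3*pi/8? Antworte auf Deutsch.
Ausgehend von der Geschwindigkeit v(t) = -40·sin(4·t), nehmen wir 3 Ableitungen. Durch Ableiten von der Geschwindigkeit erhalten wir die Beschleunigung: a(t) = -160·cos(4·t). Durch Ableiten von der Beschleunigung erhalten wir den Ruck: j(t) = 640·sin(4·t). Mit d/dt von j(t) finden wir s(t) = 2560·cos(4·t). Wir haben den Snap s(t) = 2560·cos(4·t). Durch Einsetzen von t = 3*pi/8: s(3*pi/8) = 0.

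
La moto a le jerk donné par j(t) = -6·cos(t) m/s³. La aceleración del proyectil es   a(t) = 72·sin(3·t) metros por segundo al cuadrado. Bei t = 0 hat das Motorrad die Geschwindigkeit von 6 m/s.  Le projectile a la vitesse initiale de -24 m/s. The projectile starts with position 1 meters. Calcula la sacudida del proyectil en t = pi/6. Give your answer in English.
Starting from acceleration a(t) = 72·sin(3·t), we take 1 derivative. The derivative of acceleration gives jerk: j(t) = 216·cos(3·t). Using j(t) = 216·cos(3·t) and substituting t = pi/6, we find j = 0.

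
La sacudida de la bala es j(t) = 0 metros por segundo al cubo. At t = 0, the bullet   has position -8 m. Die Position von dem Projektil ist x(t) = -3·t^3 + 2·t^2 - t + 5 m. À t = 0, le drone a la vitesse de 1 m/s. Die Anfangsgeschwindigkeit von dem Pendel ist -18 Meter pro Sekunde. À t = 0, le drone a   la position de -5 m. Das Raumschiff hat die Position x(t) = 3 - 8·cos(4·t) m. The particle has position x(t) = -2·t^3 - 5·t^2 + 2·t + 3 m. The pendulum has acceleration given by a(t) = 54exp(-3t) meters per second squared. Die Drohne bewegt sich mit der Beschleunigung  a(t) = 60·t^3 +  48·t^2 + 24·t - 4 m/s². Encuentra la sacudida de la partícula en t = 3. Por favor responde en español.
Para resolver esto, necesitamos tomar 3 derivadas de nuestra ecuación de la posición x(t) = -2·t^3 - 5·t^2 + 2·t + 3. La derivada de la posición da la velocidad: v(t) = -6·t^2 - 10·t + 2. Derivando la velocidad, obtenemos la aceleración: a(t) = -12·t - 10. La derivada de la aceleración da la sacudida: j(t) = -12. Usando j(t) = -12 y sustituyendo t = 3, encontramos j = -12.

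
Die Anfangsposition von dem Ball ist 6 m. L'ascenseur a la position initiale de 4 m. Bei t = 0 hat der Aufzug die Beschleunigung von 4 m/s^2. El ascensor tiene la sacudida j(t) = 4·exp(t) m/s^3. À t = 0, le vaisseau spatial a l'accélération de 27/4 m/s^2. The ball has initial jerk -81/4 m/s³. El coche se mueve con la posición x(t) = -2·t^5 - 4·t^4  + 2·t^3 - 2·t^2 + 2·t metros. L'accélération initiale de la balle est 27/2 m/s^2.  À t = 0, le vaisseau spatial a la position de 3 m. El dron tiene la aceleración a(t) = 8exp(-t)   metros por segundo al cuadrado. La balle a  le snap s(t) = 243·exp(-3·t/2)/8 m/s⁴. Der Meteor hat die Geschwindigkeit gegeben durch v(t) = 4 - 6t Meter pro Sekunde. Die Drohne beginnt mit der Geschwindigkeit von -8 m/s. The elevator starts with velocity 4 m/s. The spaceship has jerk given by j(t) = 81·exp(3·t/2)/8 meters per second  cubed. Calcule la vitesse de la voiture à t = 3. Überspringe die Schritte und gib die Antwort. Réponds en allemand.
v(3) = -1198.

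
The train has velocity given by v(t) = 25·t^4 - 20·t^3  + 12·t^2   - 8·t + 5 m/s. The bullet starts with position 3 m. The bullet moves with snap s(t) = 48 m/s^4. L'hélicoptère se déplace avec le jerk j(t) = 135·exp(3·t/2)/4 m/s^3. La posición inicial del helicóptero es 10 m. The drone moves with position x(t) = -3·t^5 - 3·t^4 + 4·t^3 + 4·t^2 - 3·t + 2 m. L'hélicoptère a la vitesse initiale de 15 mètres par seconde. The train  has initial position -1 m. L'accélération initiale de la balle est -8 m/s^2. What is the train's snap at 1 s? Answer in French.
En partant de la vitesse v(t) = 25·t^4 - 20·t^3 + 12·t^2 - 8·t + 5, nous prenons 3 dérivées. La dérivée de la vitesse donne l'accélération: a(t) = 100·t^3 - 60·t^2 + 24·t - 8. En dérivant l'accélération, nous obtenons le jerk: j(t) = 300·t^2 - 120·t + 24. En dérivant le jerk, nous obtenons le snap: s(t) = 600·t - 120. De l'équation du snap s(t) = 600·t - 120, nous substituons t = 1 pour obtenir s = 480.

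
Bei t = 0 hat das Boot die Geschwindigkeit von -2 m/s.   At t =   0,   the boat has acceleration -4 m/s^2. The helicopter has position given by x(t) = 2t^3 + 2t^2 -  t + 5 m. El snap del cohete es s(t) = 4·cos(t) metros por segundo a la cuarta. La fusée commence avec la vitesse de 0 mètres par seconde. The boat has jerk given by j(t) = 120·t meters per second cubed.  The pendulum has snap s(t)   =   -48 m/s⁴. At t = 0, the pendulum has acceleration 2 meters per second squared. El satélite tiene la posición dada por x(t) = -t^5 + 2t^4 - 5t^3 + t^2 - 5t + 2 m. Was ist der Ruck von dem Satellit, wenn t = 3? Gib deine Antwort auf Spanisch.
Debemos derivar nuestra ecuación de la posición x(t) = -t^5 + 2·t^4 - 5·t^3 + t^2 - 5·t + 2 3 veces. Derivando la posición, obtenemos la velocidad: v(t) = -5·t^4 + 8·t^3 - 15·t^2 + 2·t - 5. Tomando d/dt de v(t), encontramos a(t) = -20·t^3 + 24·t^2 - 30·t + 2. Tomando d/dt de a(t), encontramos j(t) = -60·t^2 + 48·t - 30. De la ecuación de la sacudida j(t) = -60·t^2 + 48·t - 30, sustituimos t = 3 para obtener j = -426.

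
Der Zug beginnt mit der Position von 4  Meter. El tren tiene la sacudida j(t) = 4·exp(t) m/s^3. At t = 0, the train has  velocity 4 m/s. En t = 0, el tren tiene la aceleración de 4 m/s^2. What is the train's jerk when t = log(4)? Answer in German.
Mit j(t) = 4·exp(t) und Einsetzen von t = log(4), finden wir j = 16.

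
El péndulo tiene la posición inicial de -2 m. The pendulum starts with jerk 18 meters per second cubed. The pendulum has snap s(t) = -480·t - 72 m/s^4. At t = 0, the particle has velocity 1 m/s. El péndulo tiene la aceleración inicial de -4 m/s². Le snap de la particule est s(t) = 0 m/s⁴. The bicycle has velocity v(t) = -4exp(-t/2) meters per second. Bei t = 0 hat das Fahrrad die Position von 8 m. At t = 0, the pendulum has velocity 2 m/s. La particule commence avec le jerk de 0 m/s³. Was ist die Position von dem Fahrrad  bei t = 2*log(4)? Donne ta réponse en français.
Nous devons trouver la primitive de notre équation de la vitesse v(t) = -4·exp(-t/2) 1 fois. L'intégrale de la vitesse, avec x(0) = 8, donne la position: x(t) = 8·exp(-t/2). En utilisant x(t) = 8·exp(-t/2) et en substituant t = 2*log(4), nous trouvons x = 2.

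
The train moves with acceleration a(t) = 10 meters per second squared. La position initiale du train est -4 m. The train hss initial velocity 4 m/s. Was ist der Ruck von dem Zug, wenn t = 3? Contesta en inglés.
To solve this, we need to take 1 derivative of our acceleration equation a(t) = 10. Taking d/dt of a(t), we find j(t) = 0. We have jerk j(t) = 0. Substituting t = 3: j(3) = 0.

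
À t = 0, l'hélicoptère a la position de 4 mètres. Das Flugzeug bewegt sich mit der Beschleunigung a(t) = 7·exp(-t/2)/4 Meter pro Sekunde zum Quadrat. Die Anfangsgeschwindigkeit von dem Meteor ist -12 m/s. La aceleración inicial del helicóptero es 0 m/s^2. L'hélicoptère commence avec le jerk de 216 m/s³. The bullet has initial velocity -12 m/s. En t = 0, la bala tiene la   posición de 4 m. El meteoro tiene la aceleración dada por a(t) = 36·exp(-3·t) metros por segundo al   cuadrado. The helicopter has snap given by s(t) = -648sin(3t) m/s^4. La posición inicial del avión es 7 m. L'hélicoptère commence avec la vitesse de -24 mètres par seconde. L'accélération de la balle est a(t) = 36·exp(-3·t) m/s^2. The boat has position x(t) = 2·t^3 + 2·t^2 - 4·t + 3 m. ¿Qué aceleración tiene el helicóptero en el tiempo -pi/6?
Partiendo del snap s(t) = -648·sin(3·t), tomamos 2 antiderivadas. La antiderivada del snap es la sacudida. Usando j(0) = 216, obtenemos j(t) = 216·cos(3·t). La antiderivada de la sacudida, con a(0) = 0, da la aceleración: a(t) = 72·sin(3·t). Tenemos la aceleración a(t) = 72·sin(3·t). Sustituyendo t = -pi/6: a(-pi/6) = -72.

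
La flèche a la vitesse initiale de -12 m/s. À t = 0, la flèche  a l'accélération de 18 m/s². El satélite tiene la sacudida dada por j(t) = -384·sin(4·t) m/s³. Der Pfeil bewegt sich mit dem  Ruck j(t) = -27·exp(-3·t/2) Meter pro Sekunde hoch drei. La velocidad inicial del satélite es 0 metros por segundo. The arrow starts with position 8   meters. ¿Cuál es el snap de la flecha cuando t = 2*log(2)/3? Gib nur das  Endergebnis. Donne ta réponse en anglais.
At t = 2*log(2)/3, s = 81/4.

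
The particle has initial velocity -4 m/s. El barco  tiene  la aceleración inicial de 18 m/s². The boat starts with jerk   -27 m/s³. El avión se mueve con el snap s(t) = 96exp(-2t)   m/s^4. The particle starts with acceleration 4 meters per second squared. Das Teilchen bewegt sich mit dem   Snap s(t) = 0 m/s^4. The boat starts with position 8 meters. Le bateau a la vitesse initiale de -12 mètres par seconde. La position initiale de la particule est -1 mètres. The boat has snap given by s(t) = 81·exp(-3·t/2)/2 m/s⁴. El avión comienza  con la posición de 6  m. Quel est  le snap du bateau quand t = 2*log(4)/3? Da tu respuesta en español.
De la ecuación del snap s(t) = 81·exp(-3·t/2)/2, sustituimos t = 2*log(4)/3 para obtener s = 81/8.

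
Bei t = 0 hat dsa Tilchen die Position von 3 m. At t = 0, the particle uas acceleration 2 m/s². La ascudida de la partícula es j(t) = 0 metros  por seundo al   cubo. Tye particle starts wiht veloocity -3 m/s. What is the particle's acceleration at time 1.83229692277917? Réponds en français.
Nous devons trouver l'intégrale de notre équation du jerk j(t) = 0 1 fois. En intégrant le jerk et en utilisant la condition initiale a(0) = 2, nous obtenons a(t) = 2. De l'équation de l'accélération a(t) = 2, nous substituons t = 1.83229692277917 pour obtenir a = 2.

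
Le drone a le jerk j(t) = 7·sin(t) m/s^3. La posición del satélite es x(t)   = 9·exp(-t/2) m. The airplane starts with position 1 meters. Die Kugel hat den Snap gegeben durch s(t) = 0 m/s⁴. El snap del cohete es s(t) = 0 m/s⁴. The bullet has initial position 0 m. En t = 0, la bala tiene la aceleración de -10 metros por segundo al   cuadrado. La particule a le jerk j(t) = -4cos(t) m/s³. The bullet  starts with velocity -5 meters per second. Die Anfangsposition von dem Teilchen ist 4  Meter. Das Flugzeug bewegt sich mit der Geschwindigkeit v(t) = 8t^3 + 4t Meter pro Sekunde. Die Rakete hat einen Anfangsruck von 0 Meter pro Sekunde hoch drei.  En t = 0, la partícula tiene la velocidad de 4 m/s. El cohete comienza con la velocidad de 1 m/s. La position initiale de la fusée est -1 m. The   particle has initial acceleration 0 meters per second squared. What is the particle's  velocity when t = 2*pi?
Starting from jerk j(t) = -4·cos(t), we take 2 integrals. Integrating jerk and using the initial condition a(0) = 0, we get a(t) = -4·sin(t). Taking ∫a(t)dt and applying v(0) = 4, we find v(t) = 4·cos(t). Using v(t) = 4·cos(t) and substituting t = 2*pi, we find v = 4.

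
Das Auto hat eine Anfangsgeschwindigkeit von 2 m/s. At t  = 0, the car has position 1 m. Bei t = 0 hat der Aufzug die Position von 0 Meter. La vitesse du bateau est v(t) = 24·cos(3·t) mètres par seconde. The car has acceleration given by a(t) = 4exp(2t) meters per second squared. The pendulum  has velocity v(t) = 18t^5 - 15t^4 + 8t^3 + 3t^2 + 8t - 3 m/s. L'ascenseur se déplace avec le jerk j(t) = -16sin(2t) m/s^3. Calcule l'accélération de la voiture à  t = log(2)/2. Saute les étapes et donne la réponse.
La réponse est 8.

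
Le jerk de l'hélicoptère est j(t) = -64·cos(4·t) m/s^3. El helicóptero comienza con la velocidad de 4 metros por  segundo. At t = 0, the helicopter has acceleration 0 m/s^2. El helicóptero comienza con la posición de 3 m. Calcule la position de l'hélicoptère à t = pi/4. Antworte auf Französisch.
En partant du jerk j(t) = -64·cos(4·t), nous prenons 3 primitives. En prenant ∫j(t)dt et en appliquant a(0) = 0, nous trouvons a(t) = -16·sin(4·t). L'intégrale de l'accélération est la vitesse. En utilisant v(0) = 4, nous obtenons v(t) = 4·cos(4·t). La primitive de la vitesse est la position. En utilisant x(0) = 3, nous obtenons x(t) = sin(4·t) + 3. En utilisant x(t) = sin(4·t) + 3 et en substituant t = pi/4, nous trouvons x = 3.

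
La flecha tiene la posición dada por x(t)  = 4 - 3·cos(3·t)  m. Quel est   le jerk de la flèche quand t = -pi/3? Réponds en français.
Pour résoudre ceci, nous devons prendre 3 dérivées de notre équation de la position x(t) = 4 - 3·cos(3·t). En prenant d/dt de x(t), nous trouvons v(t) = 9·sin(3·t). En dérivant la vitesse, nous obtenons l'accélération: a(t) = 27·cos(3·t). En prenant d/dt de a(t), nous trouvons j(t) = -81·sin(3·t). De l'équation du jerk j(t) = -81·sin(3·t), nous substituons t = -pi/3 pour obtenir j = 0.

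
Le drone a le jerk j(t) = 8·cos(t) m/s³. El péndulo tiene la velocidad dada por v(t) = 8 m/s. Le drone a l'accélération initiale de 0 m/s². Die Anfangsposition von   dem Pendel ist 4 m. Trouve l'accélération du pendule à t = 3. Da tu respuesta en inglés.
To solve this, we need to take 1 derivative of our velocity equation v(t) = 8. Differentiating velocity, we get acceleration: a(t) = 0. We have acceleration a(t) = 0. Substituting t = 3: a(3) = 0.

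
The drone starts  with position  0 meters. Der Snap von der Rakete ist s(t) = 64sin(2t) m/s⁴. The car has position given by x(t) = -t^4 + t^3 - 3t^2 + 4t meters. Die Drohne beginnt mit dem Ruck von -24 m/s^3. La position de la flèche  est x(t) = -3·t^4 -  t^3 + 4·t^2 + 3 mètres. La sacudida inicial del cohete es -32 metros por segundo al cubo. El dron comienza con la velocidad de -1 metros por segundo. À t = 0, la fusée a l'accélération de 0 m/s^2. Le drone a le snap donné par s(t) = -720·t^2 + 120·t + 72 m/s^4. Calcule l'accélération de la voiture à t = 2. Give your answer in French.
En partant de la position x(t) = -t^4 + t^3 - 3·t^2 + 4·t, nous prenons 2 dérivées. La dérivée de la position donne la vitesse: v(t) = -4·t^3 + 3·t^2 - 6·t + 4. En dérivant la vitesse, nous obtenons l'accélération: a(t) = -12·t^2 + 6·t - 6. En utilisant a(t) = -12·t^2 + 6·t - 6 et en substituant t = 2, nous trouvons a = -42.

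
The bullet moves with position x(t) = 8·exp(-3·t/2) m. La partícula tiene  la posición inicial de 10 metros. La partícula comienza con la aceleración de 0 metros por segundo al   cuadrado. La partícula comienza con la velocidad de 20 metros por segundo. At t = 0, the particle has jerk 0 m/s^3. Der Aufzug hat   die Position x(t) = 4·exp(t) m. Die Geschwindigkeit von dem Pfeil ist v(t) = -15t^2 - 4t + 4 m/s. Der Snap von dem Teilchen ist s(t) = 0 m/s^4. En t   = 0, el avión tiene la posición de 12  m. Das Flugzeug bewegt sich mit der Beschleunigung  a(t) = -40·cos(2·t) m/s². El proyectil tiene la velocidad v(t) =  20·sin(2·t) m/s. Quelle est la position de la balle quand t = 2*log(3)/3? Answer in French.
Nous avons la position x(t) = 8·exp(-3·t/2). En substituant t = 2*log(3)/3: x(2*log(3)/3) = 8/3.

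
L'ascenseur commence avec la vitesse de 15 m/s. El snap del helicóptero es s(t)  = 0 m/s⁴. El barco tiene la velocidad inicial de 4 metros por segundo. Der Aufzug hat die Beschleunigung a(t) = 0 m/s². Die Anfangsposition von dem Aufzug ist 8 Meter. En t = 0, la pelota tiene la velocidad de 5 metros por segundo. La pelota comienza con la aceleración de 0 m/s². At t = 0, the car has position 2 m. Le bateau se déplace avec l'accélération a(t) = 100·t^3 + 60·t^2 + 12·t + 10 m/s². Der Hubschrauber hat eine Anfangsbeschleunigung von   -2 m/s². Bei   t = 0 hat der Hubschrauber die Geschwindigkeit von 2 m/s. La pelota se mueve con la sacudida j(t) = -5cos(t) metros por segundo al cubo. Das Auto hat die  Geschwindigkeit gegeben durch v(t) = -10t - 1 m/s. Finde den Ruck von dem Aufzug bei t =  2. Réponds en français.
Nous devons dériver notre équation de l'accélération a(t) = 0 1 fois. La dérivée de l'accélération donne le jerk: j(t) = 0. Nous avons le jerk j(t) = 0. En substituant t = 2: j(2) = 0.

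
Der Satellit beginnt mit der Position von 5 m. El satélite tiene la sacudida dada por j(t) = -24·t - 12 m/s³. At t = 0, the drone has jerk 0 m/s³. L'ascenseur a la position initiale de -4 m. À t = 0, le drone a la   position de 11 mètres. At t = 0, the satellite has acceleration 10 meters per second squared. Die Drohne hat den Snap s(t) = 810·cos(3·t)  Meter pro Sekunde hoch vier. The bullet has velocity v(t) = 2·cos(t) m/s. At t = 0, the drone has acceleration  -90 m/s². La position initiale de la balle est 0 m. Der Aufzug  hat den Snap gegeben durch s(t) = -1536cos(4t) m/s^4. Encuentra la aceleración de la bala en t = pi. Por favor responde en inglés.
To solve this, we need to take 1 derivative of our velocity equation v(t) = 2·cos(t). The derivative of velocity gives acceleration: a(t) = -2·sin(t). From the given acceleration equation a(t) = -2·sin(t), we substitute t = pi to get a = 0.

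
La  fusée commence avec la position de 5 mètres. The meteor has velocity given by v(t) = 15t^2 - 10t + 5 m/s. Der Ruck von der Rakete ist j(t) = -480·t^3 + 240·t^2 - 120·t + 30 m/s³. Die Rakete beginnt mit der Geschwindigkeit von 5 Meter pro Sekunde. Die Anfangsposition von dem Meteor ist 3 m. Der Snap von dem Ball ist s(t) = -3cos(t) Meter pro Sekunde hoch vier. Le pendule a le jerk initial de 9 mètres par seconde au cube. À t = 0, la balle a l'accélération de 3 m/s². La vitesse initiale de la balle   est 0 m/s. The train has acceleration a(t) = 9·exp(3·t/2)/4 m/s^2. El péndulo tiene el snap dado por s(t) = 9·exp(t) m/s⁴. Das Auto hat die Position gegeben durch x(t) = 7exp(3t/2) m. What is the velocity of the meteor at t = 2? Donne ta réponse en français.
En utilisant v(t) = 15·t^2 - 10·t + 5 et en substituant t = 2, nous trouvons v = 45.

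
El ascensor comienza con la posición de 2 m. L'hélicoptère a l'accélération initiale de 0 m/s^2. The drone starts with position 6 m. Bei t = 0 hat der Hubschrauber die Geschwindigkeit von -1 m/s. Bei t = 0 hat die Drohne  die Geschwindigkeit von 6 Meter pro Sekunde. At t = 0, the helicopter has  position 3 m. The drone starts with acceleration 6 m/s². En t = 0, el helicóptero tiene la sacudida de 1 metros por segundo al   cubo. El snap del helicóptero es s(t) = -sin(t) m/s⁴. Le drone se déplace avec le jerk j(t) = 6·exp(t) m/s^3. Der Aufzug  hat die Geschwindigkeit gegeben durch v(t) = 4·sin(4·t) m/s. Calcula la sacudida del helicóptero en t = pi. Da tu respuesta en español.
Para resolver esto, necesitamos tomar 1 antiderivada de nuestra ecuación del snap s(t) = -sin(t). Tomando ∫s(t)dt y aplicando j(0) = 1, encontramos j(t) = cos(t). Tenemos la sacudida j(t) = cos(t). Sustituyendo t = pi: j(pi) = -1.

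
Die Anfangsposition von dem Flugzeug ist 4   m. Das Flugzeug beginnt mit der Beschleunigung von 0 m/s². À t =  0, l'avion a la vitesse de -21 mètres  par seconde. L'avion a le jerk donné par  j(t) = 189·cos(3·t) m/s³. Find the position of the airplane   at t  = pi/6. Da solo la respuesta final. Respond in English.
x(pi/6) = -3.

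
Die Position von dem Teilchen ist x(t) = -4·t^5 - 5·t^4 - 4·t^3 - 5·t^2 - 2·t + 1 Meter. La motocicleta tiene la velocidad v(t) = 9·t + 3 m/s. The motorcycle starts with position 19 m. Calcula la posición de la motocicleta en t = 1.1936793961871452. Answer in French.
Nous devons trouver la primitive de notre équation de la vitesse v(t) = 9·t + 3 1 fois. L'intégrale de la vitesse, avec x(0) = 19, donne la position: x(t) = 9·t^2/2 + 3·t + 19. De l'équation de la position x(t) = 9·t^2/2 + 3·t + 19, nous substituons t = 1.1936793961871452 pour obtenir x = 28.9929554425291.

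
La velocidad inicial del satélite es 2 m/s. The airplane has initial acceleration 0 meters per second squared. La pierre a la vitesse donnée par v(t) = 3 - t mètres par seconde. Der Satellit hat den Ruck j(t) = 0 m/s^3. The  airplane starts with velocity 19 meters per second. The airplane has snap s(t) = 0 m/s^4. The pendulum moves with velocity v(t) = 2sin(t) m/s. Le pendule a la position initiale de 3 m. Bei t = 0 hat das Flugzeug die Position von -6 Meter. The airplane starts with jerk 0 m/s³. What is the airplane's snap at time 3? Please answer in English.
Using s(t) = 0 and substituting t = 3, we find s = 0.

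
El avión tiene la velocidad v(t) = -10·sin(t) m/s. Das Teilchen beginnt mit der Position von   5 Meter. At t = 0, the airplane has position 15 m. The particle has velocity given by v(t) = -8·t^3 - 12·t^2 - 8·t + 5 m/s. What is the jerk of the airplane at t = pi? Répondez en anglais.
We must differentiate our velocity equation v(t) = -10·sin(t) 2 times. The derivative of velocity gives acceleration: a(t) = -10·cos(t). Differentiating acceleration, we get jerk: j(t) = 10·sin(t). Using j(t) = 10·sin(t) and substituting t = pi, we find j = 0.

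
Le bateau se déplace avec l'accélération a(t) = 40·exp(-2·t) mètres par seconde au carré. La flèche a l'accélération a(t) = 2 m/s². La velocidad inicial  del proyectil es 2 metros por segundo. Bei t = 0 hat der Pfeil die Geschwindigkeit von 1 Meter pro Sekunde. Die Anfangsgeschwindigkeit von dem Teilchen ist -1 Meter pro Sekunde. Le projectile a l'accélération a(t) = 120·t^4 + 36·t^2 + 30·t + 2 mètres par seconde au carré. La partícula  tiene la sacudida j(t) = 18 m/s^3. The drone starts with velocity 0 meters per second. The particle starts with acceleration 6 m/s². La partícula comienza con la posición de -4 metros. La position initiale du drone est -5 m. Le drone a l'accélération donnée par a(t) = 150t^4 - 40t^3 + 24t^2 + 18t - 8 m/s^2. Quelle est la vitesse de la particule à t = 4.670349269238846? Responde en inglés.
We must find the antiderivative of our jerk equation j(t) = 18 2 times. The antiderivative of jerk is acceleration. Using a(0) = 6, we get a(t) = 18·t + 6. Taking ∫a(t)dt and applying v(0) = -1, we find v(t) = 9·t^2 + 6·t - 1. We have velocity v(t) = 9·t^2 + 6·t - 1. Substituting t = 4.670349269238846: v(4.670349269238846) = 223.331556285551.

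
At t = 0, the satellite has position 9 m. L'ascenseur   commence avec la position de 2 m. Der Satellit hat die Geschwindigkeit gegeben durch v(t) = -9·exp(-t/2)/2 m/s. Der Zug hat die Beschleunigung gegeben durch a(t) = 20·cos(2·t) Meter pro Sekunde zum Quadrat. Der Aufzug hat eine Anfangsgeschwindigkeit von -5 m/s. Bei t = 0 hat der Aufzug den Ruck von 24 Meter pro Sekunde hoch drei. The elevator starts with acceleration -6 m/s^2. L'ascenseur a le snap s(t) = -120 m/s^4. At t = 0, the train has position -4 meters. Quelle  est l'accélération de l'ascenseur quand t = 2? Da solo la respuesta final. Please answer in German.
Bei t = 2, a = -198.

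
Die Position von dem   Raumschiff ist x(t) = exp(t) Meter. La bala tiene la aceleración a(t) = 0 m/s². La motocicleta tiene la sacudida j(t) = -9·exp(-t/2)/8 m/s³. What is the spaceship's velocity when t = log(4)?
To solve this, we need to take 1 derivative of our position equation x(t) = exp(t). Differentiating position, we get velocity: v(t) = exp(t). From the given velocity equation v(t) = exp(t), we substitute t = log(4) to get v = 4.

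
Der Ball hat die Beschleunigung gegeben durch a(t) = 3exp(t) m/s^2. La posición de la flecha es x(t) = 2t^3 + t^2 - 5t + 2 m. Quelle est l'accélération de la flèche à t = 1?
Pour résoudre ceci, nous devons prendre 2 dérivées de notre équation de la position x(t) = 2·t^3 + t^2 - 5·t + 2. En prenant d/dt de x(t), nous trouvons v(t) = 6·t^2 + 2·t - 5. La dérivée de la vitesse donne l'accélération: a(t) = 12·t + 2. En utilisant a(t) = 12·t + 2 et en substituant t = 1, nous trouvons a = 14.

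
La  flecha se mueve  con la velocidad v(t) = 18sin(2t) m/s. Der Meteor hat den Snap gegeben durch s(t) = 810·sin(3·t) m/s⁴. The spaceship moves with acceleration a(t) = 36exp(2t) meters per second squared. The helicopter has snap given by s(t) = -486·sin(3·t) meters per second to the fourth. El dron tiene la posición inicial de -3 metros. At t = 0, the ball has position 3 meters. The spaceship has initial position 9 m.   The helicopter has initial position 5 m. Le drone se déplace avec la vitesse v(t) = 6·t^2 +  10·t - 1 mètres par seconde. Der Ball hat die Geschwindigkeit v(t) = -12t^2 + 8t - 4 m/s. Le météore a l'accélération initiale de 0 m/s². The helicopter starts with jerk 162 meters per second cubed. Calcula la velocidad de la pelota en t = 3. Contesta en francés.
Nous avons la vitesse v(t) = -12·t^2 + 8·t - 4. En substituant t = 3: v(3) = -88.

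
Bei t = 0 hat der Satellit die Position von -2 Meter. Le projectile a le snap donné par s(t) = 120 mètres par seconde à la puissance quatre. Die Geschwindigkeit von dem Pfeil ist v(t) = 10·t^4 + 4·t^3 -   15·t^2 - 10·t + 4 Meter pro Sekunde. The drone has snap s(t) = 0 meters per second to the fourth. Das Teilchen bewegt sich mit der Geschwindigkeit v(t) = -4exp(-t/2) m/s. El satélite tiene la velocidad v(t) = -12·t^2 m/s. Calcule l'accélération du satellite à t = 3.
En partant de la vitesse v(t) = -12·t^2, nous prenons 1 dérivée. La dérivée de la vitesse donne l'accélération: a(t) = -24·t. En utilisant a(t) = -24·t et en substituant t = 3, nous trouvons a = -72.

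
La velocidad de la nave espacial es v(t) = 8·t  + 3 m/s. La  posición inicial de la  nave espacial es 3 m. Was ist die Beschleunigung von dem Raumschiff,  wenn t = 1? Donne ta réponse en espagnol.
Debemos derivar nuestra ecuación de la velocidad v(t) = 8·t + 3 1 vez. Derivando la velocidad, obtenemos la aceleración: a(t) = 8. Tenemos la aceleración a(t) = 8. Sustituyendo t = 1: a(1) = 8.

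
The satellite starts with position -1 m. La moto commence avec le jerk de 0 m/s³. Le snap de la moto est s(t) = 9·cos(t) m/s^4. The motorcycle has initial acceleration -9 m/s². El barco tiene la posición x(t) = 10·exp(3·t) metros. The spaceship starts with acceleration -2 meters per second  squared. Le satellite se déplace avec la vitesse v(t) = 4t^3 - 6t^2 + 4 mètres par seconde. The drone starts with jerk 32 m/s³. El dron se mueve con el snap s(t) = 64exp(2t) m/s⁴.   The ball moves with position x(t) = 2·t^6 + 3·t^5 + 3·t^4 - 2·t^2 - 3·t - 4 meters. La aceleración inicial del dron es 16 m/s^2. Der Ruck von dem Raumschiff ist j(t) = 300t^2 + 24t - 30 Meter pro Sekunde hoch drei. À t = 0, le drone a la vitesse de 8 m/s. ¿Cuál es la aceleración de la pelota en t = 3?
Partiendo de la posición x(t) = 2·t^6 + 3·t^5 + 3·t^4 - 2·t^2 - 3·t - 4, tomamos 2 derivadas. Tomando d/dt de x(t), encontramos v(t) = 12·t^5 + 15·t^4 + 12·t^3 - 4·t - 3. Derivando la velocidad, obtenemos la aceleración: a(t) = 60·t^4 + 60·t^3 + 36·t^2 - 4. Tenemos la aceleración a(t) = 60·t^4 + 60·t^3 + 36·t^2 - 4. Sustituyendo t = 3: a(3) = 6800.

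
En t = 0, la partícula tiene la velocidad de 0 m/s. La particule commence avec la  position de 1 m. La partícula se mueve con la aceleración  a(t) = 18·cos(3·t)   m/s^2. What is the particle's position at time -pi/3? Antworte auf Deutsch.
Ausgehend von der Beschleunigung a(t) = 18·cos(3·t), nehmen wir 2 Integrale. Durch Integration von der Beschleunigung und Verwendung der Anfangsbedingung v(0) = 0, erhalten wir v(t) = 6·sin(3·t). Mit ∫v(t)dt und Anwendung von x(0) = 1, finden wir x(t) = 3 - 2·cos(3·t). Wir haben die Position x(t) = 3 - 2·cos(3·t). Durch Einsetzen von t = -pi/3: x(-pi/3) = 5.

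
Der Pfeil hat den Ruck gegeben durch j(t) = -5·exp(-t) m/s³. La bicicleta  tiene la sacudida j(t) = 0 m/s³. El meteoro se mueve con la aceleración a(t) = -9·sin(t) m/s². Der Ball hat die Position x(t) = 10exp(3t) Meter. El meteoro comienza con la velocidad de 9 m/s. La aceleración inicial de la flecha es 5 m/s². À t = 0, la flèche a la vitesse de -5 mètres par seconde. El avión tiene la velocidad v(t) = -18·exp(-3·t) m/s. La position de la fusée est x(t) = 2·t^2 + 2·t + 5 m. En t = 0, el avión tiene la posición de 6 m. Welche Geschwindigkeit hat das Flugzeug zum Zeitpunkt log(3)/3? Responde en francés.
En utilisant v(t) = -18·exp(-3·t) et en substituant t = log(3)/3, nous trouvons v = -6.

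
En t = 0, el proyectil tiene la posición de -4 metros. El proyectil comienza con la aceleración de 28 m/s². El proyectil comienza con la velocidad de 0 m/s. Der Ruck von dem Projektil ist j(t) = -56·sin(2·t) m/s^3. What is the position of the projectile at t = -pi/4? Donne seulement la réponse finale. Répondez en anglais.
The position at t = -pi/4 is x = 3.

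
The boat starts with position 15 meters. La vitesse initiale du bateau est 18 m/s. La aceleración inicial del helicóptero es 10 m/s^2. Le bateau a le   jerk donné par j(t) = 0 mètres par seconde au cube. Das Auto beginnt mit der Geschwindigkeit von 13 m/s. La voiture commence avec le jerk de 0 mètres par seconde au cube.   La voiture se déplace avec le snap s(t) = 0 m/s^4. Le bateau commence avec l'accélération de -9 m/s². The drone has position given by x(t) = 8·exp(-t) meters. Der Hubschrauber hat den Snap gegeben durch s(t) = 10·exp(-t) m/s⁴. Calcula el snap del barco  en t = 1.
Para resolver esto, necesitamos tomar 1 derivada de nuestra ecuación de la sacudida j(t) = 0. La derivada de la sacudida da el snap: s(t) = 0. Usando s(t) = 0 y sustituyendo t = 1, encontramos s = 0.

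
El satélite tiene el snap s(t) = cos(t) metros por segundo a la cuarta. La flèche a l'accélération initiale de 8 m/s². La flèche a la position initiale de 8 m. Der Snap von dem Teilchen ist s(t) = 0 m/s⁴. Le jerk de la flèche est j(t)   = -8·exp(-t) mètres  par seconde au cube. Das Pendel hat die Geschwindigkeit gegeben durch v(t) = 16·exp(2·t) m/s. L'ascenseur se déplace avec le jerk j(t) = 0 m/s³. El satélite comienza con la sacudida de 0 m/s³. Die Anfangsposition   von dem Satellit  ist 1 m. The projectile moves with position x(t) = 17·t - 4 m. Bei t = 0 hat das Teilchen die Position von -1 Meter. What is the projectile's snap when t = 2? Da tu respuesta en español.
Partiendo de la posición x(t) = 17·t - 4, tomamos 4 derivadas. La derivada de la posición da la velocidad: v(t) = 17. Derivando la velocidad, obtenemos la aceleración: a(t) = 0. Tomando d/dt de a(t), encontramos j(t) = 0. La derivada de la sacudida da el snap: s(t) = 0. De la ecuación del snap s(t) = 0, sustituimos t = 2 para obtener s = 0.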